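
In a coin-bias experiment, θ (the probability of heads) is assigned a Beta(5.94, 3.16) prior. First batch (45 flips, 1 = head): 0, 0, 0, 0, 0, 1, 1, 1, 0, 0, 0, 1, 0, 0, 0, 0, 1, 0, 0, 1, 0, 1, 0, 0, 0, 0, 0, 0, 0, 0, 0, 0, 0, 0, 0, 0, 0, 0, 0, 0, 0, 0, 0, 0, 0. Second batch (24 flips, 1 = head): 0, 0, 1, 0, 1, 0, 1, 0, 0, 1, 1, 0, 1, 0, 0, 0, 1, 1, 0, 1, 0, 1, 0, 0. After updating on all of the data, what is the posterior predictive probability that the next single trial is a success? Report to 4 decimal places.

The Beta prior is conjugate to a Binomial/Bernoulli likelihood; the update adds successes to α and failures to β.
After batch 1: Beta(5.94+7, 3.16+38) = Beta(12.94, 41.16).
After batch 2: Beta(12.94+10, 41.16+14) = Beta(22.94, 55.16).
For a single future Bernoulli trial, P(success | data) = α/(α+β) = 0.2937.

0.2937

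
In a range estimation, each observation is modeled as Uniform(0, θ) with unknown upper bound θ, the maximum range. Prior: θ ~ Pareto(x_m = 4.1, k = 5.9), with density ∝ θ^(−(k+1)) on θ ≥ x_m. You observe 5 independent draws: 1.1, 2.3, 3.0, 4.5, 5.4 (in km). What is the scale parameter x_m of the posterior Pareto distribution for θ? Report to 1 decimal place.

A Pareto(scale x_m, shape k) prior on the upper bound θ of Uniform(0, θ) is conjugate: posterior is Pareto(max(x_m, max xᵢ), k + n).
Sample maximum = 5.4; prior scale x_m = 4.1 → posterior scale = max = 5.4.
Posterior shape = 5.9 + 5 = 10.9.
Posterior scale x_m = 5.4.

5.4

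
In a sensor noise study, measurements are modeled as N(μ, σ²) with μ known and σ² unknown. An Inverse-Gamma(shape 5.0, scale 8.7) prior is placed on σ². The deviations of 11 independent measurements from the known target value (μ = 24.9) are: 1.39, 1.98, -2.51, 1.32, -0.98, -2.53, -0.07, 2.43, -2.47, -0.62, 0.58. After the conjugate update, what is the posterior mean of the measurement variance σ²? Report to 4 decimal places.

2.7046

With known mean μ and an Inverse-Gamma(α, β) prior on σ², the Normal likelihood is conjugate: posterior is Inv-Gamma(α + n/2, β + Σ(xᵢ−μ)²/2).
Σ(xᵢ−μ)² = (1.39)² + (1.98)² + (-2.51)² + (1.32)² + (-0.98)² + (-2.53)² + (-0.07)² + (2.43)² + (-2.47)² + (-0.62)² + (0.58)² = 33.9878.
Posterior: Inv-Gamma(5.0 + 11/2, 8.7 + 33.9878/2) = Inv-Gamma(10.50, 25.69390).
E[σ²|data] = β/(α−1) = 25.69390/9.50 = 2.7046.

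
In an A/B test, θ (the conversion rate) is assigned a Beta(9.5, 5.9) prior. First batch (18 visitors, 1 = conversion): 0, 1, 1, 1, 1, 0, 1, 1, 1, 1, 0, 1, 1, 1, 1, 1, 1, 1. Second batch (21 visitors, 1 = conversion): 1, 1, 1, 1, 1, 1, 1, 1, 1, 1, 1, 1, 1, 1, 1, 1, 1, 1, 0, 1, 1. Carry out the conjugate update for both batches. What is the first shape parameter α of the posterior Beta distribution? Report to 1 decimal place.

44.5

The Beta prior is conjugate to a Binomial/Bernoulli likelihood; the update adds successes to α and failures to β.
After batch 1: Beta(9.5+15, 5.9+3) = Beta(24.5, 8.9).
After batch 2: Beta(24.5+20, 8.9+1) = Beta(44.5, 9.9).
Posterior α = 44.5.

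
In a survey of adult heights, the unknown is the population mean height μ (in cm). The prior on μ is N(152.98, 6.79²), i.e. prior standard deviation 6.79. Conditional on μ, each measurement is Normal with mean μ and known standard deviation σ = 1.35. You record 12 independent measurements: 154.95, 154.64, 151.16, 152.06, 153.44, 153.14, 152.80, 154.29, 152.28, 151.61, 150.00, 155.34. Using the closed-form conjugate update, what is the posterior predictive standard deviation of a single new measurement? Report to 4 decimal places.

1.4049

For Normal data with known variance σ², a Normal(μ₀, σ₀²) prior on μ is conjugate. Posterior precision = 1/σ₀² + n/σ²; posterior mean is the precision-weighted average of μ₀ and x̄.
σ₀² = 6.79² = 46.1041, σ² = 1.35² = 1.8225; σ² + n·σ₀² = 1.8225 + 12·46.1041 = 555.0717.
Posterior precision = 1/σ₀² + n/σ² = 1/46.1041 + 12/1.8225 = (σ² + n·σ₀²)/(σ₀²σ²) = 555.0717/(46.1041·1.8225); posterior variance σₙ² = σ₀²σ²/(σ² + n·σ₀²) = 46.1041·1.8225/555.0717 = 0.151376.
Predictive variance for one new observation = σₙ² + σ² = 46.1041·1.8225/555.0717 + 1.8225 = σ²·(σ₀² + 555.0717)/555.0717 = 1.8225·601.1758/555.0717 = 1.973876; SD = √(1.8225·601.1758/555.0717) = 1.4049.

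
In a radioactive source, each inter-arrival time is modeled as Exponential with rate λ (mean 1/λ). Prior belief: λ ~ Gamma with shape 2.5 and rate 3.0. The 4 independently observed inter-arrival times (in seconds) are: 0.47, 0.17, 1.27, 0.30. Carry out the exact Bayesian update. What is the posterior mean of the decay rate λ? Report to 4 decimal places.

With a Gamma(shape α, rate β) prior on the exponential rate λ, the posterior after n observations with total T = Σxᵢ is Gamma(α+n, β+T).
Sum of observations T = 2.21 seconds; n = 4.
Posterior: Gamma(2.5+4, 3.0+2.21) = Gamma(6.5, 5.21).
Posterior mean of λ = α/β = 6.5/5.21 = 1.2476.

1.2476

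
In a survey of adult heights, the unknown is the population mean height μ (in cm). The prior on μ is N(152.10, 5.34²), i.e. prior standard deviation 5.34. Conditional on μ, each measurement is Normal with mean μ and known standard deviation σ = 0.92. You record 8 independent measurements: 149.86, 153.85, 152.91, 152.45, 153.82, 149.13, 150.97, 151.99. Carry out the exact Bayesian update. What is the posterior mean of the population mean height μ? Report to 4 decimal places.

For Normal data with known variance σ², a Normal(μ₀, σ₀²) prior on μ is conjugate. Posterior precision = 1/σ₀² + n/σ²; posterior mean is the precision-weighted average of μ₀ and x̄.
Σxᵢ = 149.86 + 153.85 + 152.91 + 152.45 + 153.82 + 149.13 + 150.97 + 151.99 = 1214.98, so n·x̄ = 1214.98.
σ₀² = 5.34² = 28.5156, σ² = 0.92² = 0.8464; σ² + n·σ₀² = 0.8464 + 8·28.5156 = 228.9712.
Posterior mean = (μ₀/σ₀² + n·x̄/σ²)/(1/σ₀² + n/σ²) = (σ²·μ₀ + σ₀²·n·x̄)/(σ² + n·σ₀²) = (0.8464·152.10 + 28.5156·1214.98)/228.9712 = 34774.621128/228.9712 = 151.8733.

151.8733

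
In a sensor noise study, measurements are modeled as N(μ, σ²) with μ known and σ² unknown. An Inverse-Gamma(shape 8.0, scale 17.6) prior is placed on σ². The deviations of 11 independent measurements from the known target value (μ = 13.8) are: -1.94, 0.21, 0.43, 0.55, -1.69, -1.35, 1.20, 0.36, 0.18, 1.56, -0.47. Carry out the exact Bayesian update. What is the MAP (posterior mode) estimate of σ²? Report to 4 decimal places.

1.6700

With known mean μ and an Inverse-Gamma(α, β) prior on σ², the Normal likelihood is conjugate: posterior is Inv-Gamma(α + n/2, β + Σ(xᵢ−μ)²/2).
Σ(xᵢ−μ)² = (-1.94)² + (0.21)² + (0.43)² + (0.55)² + (-1.69)² + (-1.35)² + (1.20)² + (0.36)² + (0.18)² + (1.56)² + (-0.47)² = 13.2302.
Posterior: Inv-Gamma(8.0 + 11/2, 17.6 + 13.2302/2) = Inv-Gamma(13.50, 24.21510).
Mode = β/(α+1) = 24.21510/14.50 = 1.6700.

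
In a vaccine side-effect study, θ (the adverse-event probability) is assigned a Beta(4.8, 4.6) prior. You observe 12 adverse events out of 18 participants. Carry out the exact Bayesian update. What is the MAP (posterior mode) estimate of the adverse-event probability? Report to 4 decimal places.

The Beta prior is conjugate to a Binomial/Bernoulli likelihood; the update adds successes to α and failures to β.
Posterior: Beta(α+k, β+n−k) = Beta(4.8+12, 4.6+6) = Beta(16.8, 10.6).
Mode of Beta(a,b) for a,b>1 is (a−1)/(a+b−2) = 15.8/25.4 = 0.6220.

0.6220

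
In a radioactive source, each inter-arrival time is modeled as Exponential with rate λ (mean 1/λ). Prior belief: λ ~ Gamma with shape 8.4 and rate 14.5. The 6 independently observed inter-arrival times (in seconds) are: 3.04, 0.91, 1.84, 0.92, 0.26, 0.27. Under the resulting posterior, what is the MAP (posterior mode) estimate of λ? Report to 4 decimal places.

With a Gamma(shape α, rate β) prior on the exponential rate λ, the posterior after n observations with total T = Σxᵢ is Gamma(α+n, β+T).
Sum of observations T = 7.24 seconds; n = 6.
Posterior: Gamma(8.4+6, 14.5+7.24) = Gamma(14.4, 21.74).
Mode = (α−1)/β = 0.6164.

0.6164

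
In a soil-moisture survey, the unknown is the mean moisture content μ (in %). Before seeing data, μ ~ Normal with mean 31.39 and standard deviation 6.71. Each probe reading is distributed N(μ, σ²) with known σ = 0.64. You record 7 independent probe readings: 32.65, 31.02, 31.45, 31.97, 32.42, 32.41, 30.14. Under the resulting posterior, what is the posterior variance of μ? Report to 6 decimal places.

0.058438

For Normal data with known variance σ², a Normal(μ₀, σ₀²) prior on μ is conjugate. Posterior precision = 1/σ₀² + n/σ²; posterior mean is the precision-weighted average of μ₀ and x̄.
σ₀² = 6.71² = 45.0241, σ² = 0.64² = 0.4096; σ² + n·σ₀² = 0.4096 + 7·45.0241 = 315.5783.
Posterior precision = 1/σ₀² + n/σ² = 1/45.0241 + 7/0.4096 = (σ² + n·σ₀²)/(σ₀²σ²) = 315.5783/(45.0241·0.4096); posterior variance σₙ² = σ₀²σ²/(σ² + n·σ₀²) = 45.0241·0.4096/315.5783 = 0.058438.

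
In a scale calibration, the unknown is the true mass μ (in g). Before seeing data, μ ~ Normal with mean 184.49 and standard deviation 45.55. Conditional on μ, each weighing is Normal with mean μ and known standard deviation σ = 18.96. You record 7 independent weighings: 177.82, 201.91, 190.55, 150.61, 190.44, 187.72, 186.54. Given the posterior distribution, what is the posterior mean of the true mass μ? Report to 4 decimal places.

183.6759

For Normal data with known variance σ², a Normal(μ₀, σ₀²) prior on μ is conjugate. Posterior precision = 1/σ₀² + n/σ²; posterior mean is the precision-weighted average of μ₀ and x̄.
Σxᵢ = 177.82 + 201.91 + 190.55 + 150.61 + 190.44 + 187.72 + 186.54 = 1285.59, so n·x̄ = 1285.59.
σ₀² = 45.55² = 2074.8025, σ² = 18.96² = 359.4816; σ² + n·σ₀² = 359.4816 + 7·2074.8025 = 14883.0991.
Posterior mean = (μ₀/σ₀² + n·x̄/σ²)/(1/σ₀² + n/σ²) = (σ²·μ₀ + σ₀²·n·x̄)/(σ² + n·σ₀²) = (359.4816·184.49 + 2074.8025·1285.59)/14883.0991 = 2733666.106359/14883.0991 = 183.6759.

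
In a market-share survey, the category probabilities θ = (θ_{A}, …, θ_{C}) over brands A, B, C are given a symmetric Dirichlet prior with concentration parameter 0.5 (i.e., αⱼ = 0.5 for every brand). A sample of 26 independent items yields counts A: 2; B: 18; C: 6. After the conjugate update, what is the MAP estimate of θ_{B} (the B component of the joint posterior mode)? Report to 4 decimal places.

The Dirichlet prior is conjugate to the Multinomial likelihood: each posterior αⱼ = prior αⱼ + observed count nⱼ.
Posterior concentration: (2.5, 18.5, 6.5), total = 27.5.
Joint mode component: (α_{B}−1)/(Σα−K) = 17.5/24.5 = 0.7143.

0.7143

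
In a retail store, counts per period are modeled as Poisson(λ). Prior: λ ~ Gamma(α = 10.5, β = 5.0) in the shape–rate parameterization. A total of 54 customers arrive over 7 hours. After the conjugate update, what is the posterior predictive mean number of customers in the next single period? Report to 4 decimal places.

5.3750

With a Gamma(shape α, rate β) prior, the Poisson likelihood is conjugate: the posterior is Gamma(α + ΣXᵢ, β + n).
Posterior: Gamma(α+S, β+n) = Gamma(10.5+54, 5.0+7) = Gamma(64.5, 12.0).
The predictive distribution for one future period is NegBinom with mean α/β = 5.3750.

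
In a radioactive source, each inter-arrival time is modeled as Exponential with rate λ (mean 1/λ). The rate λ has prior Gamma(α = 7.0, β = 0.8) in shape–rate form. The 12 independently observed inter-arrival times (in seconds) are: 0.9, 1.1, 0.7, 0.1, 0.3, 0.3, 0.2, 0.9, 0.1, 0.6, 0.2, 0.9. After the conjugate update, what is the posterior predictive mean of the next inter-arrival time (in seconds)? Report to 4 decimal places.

With a Gamma(shape α, rate β) prior on the exponential rate λ, the posterior after n observations with total T = Σxᵢ is Gamma(α+n, β+T).
Sum of observations T = 6.3 seconds; n = 12.
Posterior: Gamma(7.0+12, 0.8+6.3) = Gamma(19.0, 7.1).
The predictive distribution for the next observation is Lomax; its mean is β/(α−1) = 7.1/18.0 = 0.3944.

0.3944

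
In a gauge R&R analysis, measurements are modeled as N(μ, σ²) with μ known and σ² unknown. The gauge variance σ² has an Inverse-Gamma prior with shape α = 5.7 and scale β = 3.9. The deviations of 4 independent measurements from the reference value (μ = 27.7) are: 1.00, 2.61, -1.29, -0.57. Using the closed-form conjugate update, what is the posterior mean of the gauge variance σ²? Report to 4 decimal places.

With known mean μ and an Inverse-Gamma(α, β) prior on σ², the Normal likelihood is conjugate: posterior is Inv-Gamma(α + n/2, β + Σ(xᵢ−μ)²/2).
Σ(xᵢ−μ)² = (1.00)² + (2.61)² + (-1.29)² + (-0.57)² = 9.8011.
Posterior: Inv-Gamma(5.7 + 4/2, 3.9 + 9.8011/2) = Inv-Gamma(7.70, 8.80055).
E[σ²|data] = β/(α−1) = 8.80055/6.70 = 1.3135.

1.3135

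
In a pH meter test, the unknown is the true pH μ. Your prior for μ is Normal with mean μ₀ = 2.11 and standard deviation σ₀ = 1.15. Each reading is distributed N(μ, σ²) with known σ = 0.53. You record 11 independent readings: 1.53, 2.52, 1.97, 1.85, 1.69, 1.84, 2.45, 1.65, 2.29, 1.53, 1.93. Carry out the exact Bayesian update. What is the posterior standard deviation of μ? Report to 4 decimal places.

For Normal data with known variance σ², a Normal(μ₀, σ₀²) prior on μ is conjugate. Posterior precision = 1/σ₀² + n/σ²; posterior mean is the precision-weighted average of μ₀ and x̄.
σ₀² = 1.15² = 1.3225, σ² = 0.53² = 0.2809; σ² + n·σ₀² = 0.2809 + 11·1.3225 = 14.8284.
Posterior precision = 1/σ₀² + n/σ² = 1/1.3225 + 11/0.2809 = (σ² + n·σ₀²)/(σ₀²σ²) = 14.8284/(1.3225·0.2809); posterior variance σₙ² = σ₀²σ²/(σ² + n·σ₀²) = 1.3225·0.2809/14.8284 = 0.025053.
Posterior SD = √σₙ² = √(1.3225·0.2809/14.8284) = 0.1583.

0.1583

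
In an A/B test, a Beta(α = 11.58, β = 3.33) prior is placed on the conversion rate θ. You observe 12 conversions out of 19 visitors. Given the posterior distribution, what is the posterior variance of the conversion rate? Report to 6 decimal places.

0.006068

The Beta prior is conjugate to a Binomial/Bernoulli likelihood; the update adds successes to α and failures to β.
Posterior: Beta(α+k, β+n−k) = Beta(11.58+12, 3.33+7) = Beta(23.58, 10.33).
Var = αβ/((α+β)²(α+β+1)) = 23.58·10.33/(33.91²·34.91) = 0.006068.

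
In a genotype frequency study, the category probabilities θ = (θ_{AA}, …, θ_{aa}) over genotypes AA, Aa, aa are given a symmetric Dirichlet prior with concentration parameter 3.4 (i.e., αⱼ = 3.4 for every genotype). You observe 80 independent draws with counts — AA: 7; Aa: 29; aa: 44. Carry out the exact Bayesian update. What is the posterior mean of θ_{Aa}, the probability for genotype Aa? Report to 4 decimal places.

0.3592

The Dirichlet prior is conjugate to the Multinomial likelihood: each posterior αⱼ = prior αⱼ + observed count nⱼ.
Posterior concentration: (10.4, 32.4, 47.4), total = 90.2.
E[θ_{Aa}|data] = α_{Aa}/Σα = 32.4/90.2 = 0.3592.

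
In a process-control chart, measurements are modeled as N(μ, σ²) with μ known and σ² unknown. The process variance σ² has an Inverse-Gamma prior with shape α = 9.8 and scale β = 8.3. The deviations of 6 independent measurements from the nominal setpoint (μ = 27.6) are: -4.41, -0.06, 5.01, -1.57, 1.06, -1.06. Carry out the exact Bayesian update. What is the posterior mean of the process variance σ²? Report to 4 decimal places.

With known mean μ and an Inverse-Gamma(α, β) prior on σ², the Normal likelihood is conjugate: posterior is Inv-Gamma(α + n/2, β + Σ(xᵢ−μ)²/2).
Σ(xᵢ−μ)² = (-4.41)² + (-0.06)² + (5.01)² + (-1.57)² + (1.06)² + (-1.06)² = 49.2639.
Posterior: Inv-Gamma(9.8 + 6/2, 8.3 + 49.2639/2) = Inv-Gamma(12.80, 32.93195).
E[σ²|data] = β/(α−1) = 32.93195/11.80 = 2.7908.

2.7908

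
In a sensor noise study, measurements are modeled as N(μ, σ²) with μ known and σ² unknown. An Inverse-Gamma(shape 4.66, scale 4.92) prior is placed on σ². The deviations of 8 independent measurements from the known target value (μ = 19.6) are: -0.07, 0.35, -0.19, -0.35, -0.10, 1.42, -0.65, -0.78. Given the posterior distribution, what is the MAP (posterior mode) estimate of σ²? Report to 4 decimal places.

With known mean μ and an Inverse-Gamma(α, β) prior on σ², the Normal likelihood is conjugate: posterior is Inv-Gamma(α + n/2, β + Σ(xᵢ−μ)²/2).
Σ(xᵢ−μ)² = (-0.07)² + (0.35)² + (-0.19)² + (-0.35)² + (-0.10)² + (1.42)² + (-0.65)² + (-0.78)² = 3.3433.
Posterior: Inv-Gamma(4.66 + 8/2, 4.92 + 3.3433/2) = Inv-Gamma(8.66, 6.59165).
Mode = β/(α+1) = 6.59165/9.66 = 0.6824.

0.6824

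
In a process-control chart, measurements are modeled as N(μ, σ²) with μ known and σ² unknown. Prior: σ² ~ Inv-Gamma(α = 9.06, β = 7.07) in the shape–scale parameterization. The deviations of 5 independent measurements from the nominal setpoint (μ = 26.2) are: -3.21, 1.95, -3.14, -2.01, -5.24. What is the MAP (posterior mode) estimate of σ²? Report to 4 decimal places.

2.7709

With known mean μ and an Inverse-Gamma(α, β) prior on σ², the Normal likelihood is conjugate: posterior is Inv-Gamma(α + n/2, β + Σ(xᵢ−μ)²/2).
Σ(xᵢ−μ)² = (-3.21)² + (1.95)² + (-3.14)² + (-2.01)² + (-5.24)² = 55.4639.
Posterior: Inv-Gamma(9.06 + 5/2, 7.07 + 55.4639/2) = Inv-Gamma(11.56, 34.80195).
Mode = β/(α+1) = 34.80195/12.56 = 2.7709.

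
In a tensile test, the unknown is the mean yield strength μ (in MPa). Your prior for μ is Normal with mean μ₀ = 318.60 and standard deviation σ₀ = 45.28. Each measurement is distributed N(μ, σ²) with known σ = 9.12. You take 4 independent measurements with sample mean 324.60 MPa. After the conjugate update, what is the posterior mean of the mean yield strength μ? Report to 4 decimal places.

324.5398

For Normal data with known variance σ², a Normal(μ₀, σ₀²) prior on μ is conjugate. Posterior precision = 1/σ₀² + n/σ²; posterior mean is the precision-weighted average of μ₀ and x̄.
n·x̄ = 4·324.60 = 1298.4.
σ₀² = 45.28² = 2050.2784, σ² = 9.12² = 83.1744; σ² + n·σ₀² = 83.1744 + 4·2050.2784 = 8284.288.
Posterior mean = (μ₀/σ₀² + n·x̄/σ²)/(1/σ₀² + n/σ²) = (σ²·μ₀ + σ₀²·n·x̄)/(σ² + n·σ₀²) = (83.1744·318.60 + 2050.2784·1298.4)/8284.288 = 2688580.8384/8284.288 = 324.5398.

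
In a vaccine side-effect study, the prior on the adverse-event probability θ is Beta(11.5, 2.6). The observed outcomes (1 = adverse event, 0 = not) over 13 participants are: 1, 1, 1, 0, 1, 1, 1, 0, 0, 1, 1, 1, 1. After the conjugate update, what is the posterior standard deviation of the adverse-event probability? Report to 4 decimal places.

The Beta prior is conjugate to a Binomial/Bernoulli likelihood; the update adds successes to α and failures to β.
Posterior: Beta(α+k, β+n−k) = Beta(11.5+10, 2.6+3) = Beta(21.5, 5.6).
Var = αβ/((α+β)²(α+β+1)) = 21.5·5.6/(27.1²·28.1) = 0.00583420; SD = √0.00583420 = 0.0764.

0.0764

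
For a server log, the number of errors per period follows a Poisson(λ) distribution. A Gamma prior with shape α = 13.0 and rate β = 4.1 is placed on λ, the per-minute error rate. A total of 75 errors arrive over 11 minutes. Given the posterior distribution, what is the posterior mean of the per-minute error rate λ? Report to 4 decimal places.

5.8278

With a Gamma(shape α, rate β) prior, the Poisson likelihood is conjugate: the posterior is Gamma(α + ΣXᵢ, β + n).
Posterior: Gamma(α+S, β+n) = Gamma(13.0+75, 4.1+11) = Gamma(88.0, 15.1).
Posterior mean = α/β = 88.0/15.1 = 5.8278.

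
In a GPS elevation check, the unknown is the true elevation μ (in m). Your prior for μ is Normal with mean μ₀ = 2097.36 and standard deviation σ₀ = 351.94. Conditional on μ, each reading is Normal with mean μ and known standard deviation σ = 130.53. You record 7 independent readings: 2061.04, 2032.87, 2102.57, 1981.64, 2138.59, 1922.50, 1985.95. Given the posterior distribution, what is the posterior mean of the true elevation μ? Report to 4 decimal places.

2033.4222

For Normal data with known variance σ², a Normal(μ₀, σ₀²) prior on μ is conjugate. Posterior precision = 1/σ₀² + n/σ²; posterior mean is the precision-weighted average of μ₀ and x̄.
Σxᵢ = 2061.04 + 2032.87 + 2102.57 + 1981.64 + 2138.59 + 1922.50 + 1985.95 = 14225.16, so n·x̄ = 14225.16.
σ₀² = 351.94² = 123861.7636, σ² = 130.53² = 17038.0809; σ² + n·σ₀² = 17038.0809 + 7·123861.7636 = 884070.4261.
Posterior mean = (μ₀/σ₀² + n·x̄/σ²)/(1/σ₀² + n/σ²) = (σ²·μ₀ + σ₀²·n·x̄)/(σ² + n·σ₀²) = (17038.0809·2097.36 + 123861.7636·14225.16)/884070.4261 = 1797688394.4486/884070.4261 = 2033.4222.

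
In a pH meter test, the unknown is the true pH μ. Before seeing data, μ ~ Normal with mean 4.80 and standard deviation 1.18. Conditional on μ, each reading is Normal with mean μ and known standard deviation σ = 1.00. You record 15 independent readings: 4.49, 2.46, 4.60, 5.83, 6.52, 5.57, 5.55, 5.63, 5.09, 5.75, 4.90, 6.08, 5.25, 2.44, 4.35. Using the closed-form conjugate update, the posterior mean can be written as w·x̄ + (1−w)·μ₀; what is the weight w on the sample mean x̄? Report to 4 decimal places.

0.9543

For Normal data with known variance σ², a Normal(μ₀, σ₀²) prior on μ is conjugate. Posterior precision = 1/σ₀² + n/σ²; posterior mean is the precision-weighted average of μ₀ and x̄.
σ₀² = 1.18² = 1.3924, σ² = 1.00² = 1. Prior precision 1/σ₀² = 1/1.3924; data precision n/σ² = 15/1.
w = (n/σ²)/(1/σ₀² + n/σ²) = n·σ₀²/(σ² + n·σ₀²) = 15·1.3924/(1 + 15·1.3924) = 20.886/21.886 = 0.9543.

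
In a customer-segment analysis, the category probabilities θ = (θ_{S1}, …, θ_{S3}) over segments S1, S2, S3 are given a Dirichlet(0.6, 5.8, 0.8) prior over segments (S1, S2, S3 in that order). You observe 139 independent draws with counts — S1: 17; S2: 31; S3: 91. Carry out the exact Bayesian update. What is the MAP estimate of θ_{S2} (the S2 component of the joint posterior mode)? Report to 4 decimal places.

The Dirichlet prior is conjugate to the Multinomial likelihood: each posterior αⱼ = prior αⱼ + observed count nⱼ.
Posterior concentration: (17.6, 36.8, 91.8), total = 146.2.
Joint mode component: (α_{S2}−1)/(Σα−K) = 35.8/143.2 = 0.2500.

0.2500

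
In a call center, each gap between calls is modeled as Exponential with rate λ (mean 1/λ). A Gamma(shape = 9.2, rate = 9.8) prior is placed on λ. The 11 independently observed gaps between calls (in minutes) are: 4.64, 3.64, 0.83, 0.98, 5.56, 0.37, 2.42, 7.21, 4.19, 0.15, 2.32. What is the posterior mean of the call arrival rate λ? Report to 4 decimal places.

0.4797

With a Gamma(shape α, rate β) prior on the exponential rate λ, the posterior after n observations with total T = Σxᵢ is Gamma(α+n, β+T).
Sum of observations T = 32.31 minutes; n = 11.
Posterior: Gamma(9.2+11, 9.8+32.31) = Gamma(20.2, 42.11).
Posterior mean of λ = α/β = 20.2/42.11 = 0.4797.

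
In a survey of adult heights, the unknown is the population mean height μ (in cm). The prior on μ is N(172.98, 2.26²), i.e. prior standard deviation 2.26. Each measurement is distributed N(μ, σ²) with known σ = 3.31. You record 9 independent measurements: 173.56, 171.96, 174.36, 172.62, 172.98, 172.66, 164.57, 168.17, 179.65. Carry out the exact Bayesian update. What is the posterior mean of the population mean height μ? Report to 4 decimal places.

For Normal data with known variance σ², a Normal(μ₀, σ₀²) prior on μ is conjugate. Posterior precision = 1/σ₀² + n/σ²; posterior mean is the precision-weighted average of μ₀ and x̄.
Σxᵢ = 173.56 + 171.96 + 174.36 + 172.62 + 172.98 + 172.66 + 164.57 + 168.17 + 179.65 = 1550.53, so n·x̄ = 1550.53.
σ₀² = 2.26² = 5.1076, σ² = 3.31² = 10.9561; σ² + n·σ₀² = 10.9561 + 9·5.1076 = 56.9245.
Posterior mean = (μ₀/σ₀² + n·x̄/σ²)/(1/σ₀² + n/σ²) = (σ²·μ₀ + σ₀²·n·x̄)/(σ² + n·σ₀²) = (10.9561·172.98 + 5.1076·1550.53)/56.9245 = 9814.673206/56.9245 = 172.4156.

172.4156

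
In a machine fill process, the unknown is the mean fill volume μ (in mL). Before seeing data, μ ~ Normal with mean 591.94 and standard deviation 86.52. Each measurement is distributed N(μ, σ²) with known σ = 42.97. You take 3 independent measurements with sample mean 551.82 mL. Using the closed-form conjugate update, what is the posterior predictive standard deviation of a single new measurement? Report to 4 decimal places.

49.1440

For Normal data with known variance σ², a Normal(μ₀, σ₀²) prior on μ is conjugate. Posterior precision = 1/σ₀² + n/σ²; posterior mean is the precision-weighted average of μ₀ and x̄.
σ₀² = 86.52² = 7485.7104, σ² = 42.97² = 1846.4209; σ² + n·σ₀² = 1846.4209 + 3·7485.7104 = 24303.5521.
Posterior precision = 1/σ₀² + n/σ² = 1/7485.7104 + 3/1846.4209 = (σ² + n·σ₀²)/(σ₀²σ²) = 24303.5521/(7485.7104·1846.4209); posterior variance σₙ² = σ₀²σ²/(σ² + n·σ₀²) = 7485.7104·1846.4209/24303.5521 = 568.714074.
Predictive variance for one new observation = σₙ² + σ² = 7485.7104·1846.4209/24303.5521 + 1846.4209 = σ²·(σ₀² + 24303.5521)/24303.5521 = 1846.4209·31789.2625/24303.5521 = 2415.134974; SD = √(1846.4209·31789.2625/24303.5521) = 49.1440.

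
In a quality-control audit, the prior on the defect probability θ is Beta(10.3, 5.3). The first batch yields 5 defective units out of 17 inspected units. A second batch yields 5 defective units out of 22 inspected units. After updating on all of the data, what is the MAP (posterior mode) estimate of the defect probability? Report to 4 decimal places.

0.3669

The Beta prior is conjugate to a Binomial/Bernoulli likelihood; the update adds successes to α and failures to β.
After batch 1: Beta(10.3+5, 5.3+12) = Beta(15.3, 17.3).
After batch 2: Beta(15.3+5, 17.3+17) = Beta(20.3, 34.3).
Mode of Beta(a,b) for a,b>1 is (a−1)/(a+b−2) = 19.3/52.6 = 0.3669.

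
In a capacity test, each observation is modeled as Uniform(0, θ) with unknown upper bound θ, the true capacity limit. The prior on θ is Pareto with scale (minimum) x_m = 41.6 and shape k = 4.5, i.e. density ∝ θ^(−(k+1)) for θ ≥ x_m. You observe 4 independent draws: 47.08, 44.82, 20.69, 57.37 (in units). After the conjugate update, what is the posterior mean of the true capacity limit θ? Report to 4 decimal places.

65.0193

A Pareto(scale x_m, shape k) prior on the upper bound θ of Uniform(0, θ) is conjugate: posterior is Pareto(max(x_m, max xᵢ), k + n).
Sample maximum = 57.37; prior scale x_m = 41.6 → posterior scale = max = 57.37.
Posterior shape = 4.5 + 4 = 8.5.
E[θ|data] = k·x_m/(k−1) = 8.5·57.37/7.5 = 65.0193.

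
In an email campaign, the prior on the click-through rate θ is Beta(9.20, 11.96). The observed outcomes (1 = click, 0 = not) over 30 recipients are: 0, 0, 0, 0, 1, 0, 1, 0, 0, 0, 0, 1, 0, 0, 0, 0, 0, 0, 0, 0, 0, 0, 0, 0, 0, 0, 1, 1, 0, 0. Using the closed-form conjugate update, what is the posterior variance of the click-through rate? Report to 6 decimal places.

0.003844

The Beta prior is conjugate to a Binomial/Bernoulli likelihood; the update adds successes to α and failures to β.
Posterior: Beta(α+k, β+n−k) = Beta(9.20+5, 11.96+25) = Beta(14.20, 36.96).
Var = αβ/((α+β)²(α+β+1)) = 14.20·36.96/(51.16²·52.16) = 0.003844.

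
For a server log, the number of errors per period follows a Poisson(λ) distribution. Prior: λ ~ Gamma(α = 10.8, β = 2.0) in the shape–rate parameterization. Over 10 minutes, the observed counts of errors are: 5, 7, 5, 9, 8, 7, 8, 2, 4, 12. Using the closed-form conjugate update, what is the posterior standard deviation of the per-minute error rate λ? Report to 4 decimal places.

With a Gamma(shape α, rate β) prior, the Poisson likelihood is conjugate: the posterior is Gamma(α + ΣXᵢ, β + n).
Sum of counts S = 67 over n = 10 minutes.
Posterior: Gamma(α+S, β+n) = Gamma(10.8+67, 2.0+10) = Gamma(77.8, 12.0).
SD = √α/β = √77.8/12.0 = 0.7350.

0.7350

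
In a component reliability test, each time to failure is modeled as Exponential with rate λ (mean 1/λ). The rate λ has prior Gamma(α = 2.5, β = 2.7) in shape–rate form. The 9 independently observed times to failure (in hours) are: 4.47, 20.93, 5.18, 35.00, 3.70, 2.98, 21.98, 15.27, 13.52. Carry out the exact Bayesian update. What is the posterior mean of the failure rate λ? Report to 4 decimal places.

With a Gamma(shape α, rate β) prior on the exponential rate λ, the posterior after n observations with total T = Σxᵢ is Gamma(α+n, β+T).
Sum of observations T = 123.03 hours; n = 9.
Posterior: Gamma(2.5+9, 2.7+123.03) = Gamma(11.5, 125.73).
Posterior mean of λ = α/β = 11.5/125.73 = 0.0915.

0.0915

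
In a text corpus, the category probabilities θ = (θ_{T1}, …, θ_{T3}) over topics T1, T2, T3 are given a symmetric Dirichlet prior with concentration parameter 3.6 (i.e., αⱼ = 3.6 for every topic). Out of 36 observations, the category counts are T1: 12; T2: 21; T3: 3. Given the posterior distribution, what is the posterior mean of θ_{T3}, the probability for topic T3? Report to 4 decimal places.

The Dirichlet prior is conjugate to the Multinomial likelihood: each posterior αⱼ = prior αⱼ + observed count nⱼ.
Posterior concentration: (15.6, 24.6, 6.6), total = 46.8.
E[θ_{T3}|data] = α_{T3}/Σα = 6.6/46.8 = 0.1410.

0.1410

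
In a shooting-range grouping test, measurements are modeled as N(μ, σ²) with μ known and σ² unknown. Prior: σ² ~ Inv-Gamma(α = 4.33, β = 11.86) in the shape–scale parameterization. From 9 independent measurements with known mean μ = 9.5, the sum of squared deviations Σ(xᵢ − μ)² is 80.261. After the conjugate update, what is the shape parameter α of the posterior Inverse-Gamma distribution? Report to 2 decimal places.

8.83

With known mean μ and an Inverse-Gamma(α, β) prior on σ², the Normal likelihood is conjugate: posterior is Inv-Gamma(α + n/2, β + Σ(xᵢ−μ)²/2).
Posterior: Inv-Gamma(4.33 + 9/2, 11.86 + 80.261/2) = Inv-Gamma(8.83, 51.9905).
Posterior α = 8.83.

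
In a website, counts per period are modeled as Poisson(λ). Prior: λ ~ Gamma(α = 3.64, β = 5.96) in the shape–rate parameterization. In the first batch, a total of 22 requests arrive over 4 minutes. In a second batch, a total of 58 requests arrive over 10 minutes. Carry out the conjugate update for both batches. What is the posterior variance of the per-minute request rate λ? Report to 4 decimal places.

With a Gamma(shape α, rate β) prior, the Poisson likelihood is conjugate: the posterior is Gamma(α + ΣXᵢ, β + n).
After batch 1: Gamma(α+S, β+n) = Gamma(3.64+22, 5.96+4) = Gamma(25.64, 9.96).
After batch 2: Gamma(α+S, β+n) = Gamma(25.64+58, 9.96+10) = Gamma(83.64, 19.96).
Var = α/β² = 83.64/19.96² = 0.2099.

0.2099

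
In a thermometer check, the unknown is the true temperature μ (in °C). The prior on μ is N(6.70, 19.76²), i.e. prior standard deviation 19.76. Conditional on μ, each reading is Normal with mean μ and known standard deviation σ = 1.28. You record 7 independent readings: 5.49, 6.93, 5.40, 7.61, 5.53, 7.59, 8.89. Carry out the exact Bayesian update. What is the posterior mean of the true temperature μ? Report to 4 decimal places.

6.7771

For Normal data with known variance σ², a Normal(μ₀, σ₀²) prior on μ is conjugate. Posterior precision = 1/σ₀² + n/σ²; posterior mean is the precision-weighted average of μ₀ and x̄.
Σxᵢ = 5.49 + 6.93 + 5.40 + 7.61 + 5.53 + 7.59 + 8.89 = 47.44, so n·x̄ = 47.44.
σ₀² = 19.76² = 390.4576, σ² = 1.28² = 1.6384; σ² + n·σ₀² = 1.6384 + 7·390.4576 = 2734.8416.
Posterior mean = (μ₀/σ₀² + n·x̄/σ²)/(1/σ₀² + n/σ²) = (σ²·μ₀ + σ₀²·n·x̄)/(σ² + n·σ₀²) = (1.6384·6.70 + 390.4576·47.44)/2734.8416 = 18534.285824/2734.8416 = 6.7771.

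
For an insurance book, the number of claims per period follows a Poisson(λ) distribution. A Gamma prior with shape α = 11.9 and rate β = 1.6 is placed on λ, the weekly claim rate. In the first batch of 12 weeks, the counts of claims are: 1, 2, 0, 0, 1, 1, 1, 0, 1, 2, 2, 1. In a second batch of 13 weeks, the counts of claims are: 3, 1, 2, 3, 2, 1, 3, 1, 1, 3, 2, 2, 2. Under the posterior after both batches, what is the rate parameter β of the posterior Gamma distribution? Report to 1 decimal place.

26.6

With a Gamma(shape α, rate β) prior, the Poisson likelihood is conjugate: the posterior is Gamma(α + ΣXᵢ, β + n).
Batch 1: sum of counts S = 12 over n = 12 weeks.
After batch 1: Gamma(α+S, β+n) = Gamma(11.9+12, 1.6+12) = Gamma(23.9, 13.6).
Batch 2: sum of counts S = 26 over n = 13 weeks.
After batch 2: Gamma(α+S, β+n) = Gamma(23.9+26, 13.6+13) = Gamma(49.9, 26.6).
Posterior β = 26.6.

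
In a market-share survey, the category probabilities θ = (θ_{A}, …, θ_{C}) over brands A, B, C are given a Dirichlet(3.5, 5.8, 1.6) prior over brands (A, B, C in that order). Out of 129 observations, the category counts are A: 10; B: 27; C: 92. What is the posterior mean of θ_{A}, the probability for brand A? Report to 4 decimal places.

The Dirichlet prior is conjugate to the Multinomial likelihood: each posterior αⱼ = prior αⱼ + observed count nⱼ.
Posterior concentration: (13.5, 32.8, 93.6), total = 139.9.
E[θ_{A}|data] = α_{A}/Σα = 13.5/139.9 = 0.0965.

0.0965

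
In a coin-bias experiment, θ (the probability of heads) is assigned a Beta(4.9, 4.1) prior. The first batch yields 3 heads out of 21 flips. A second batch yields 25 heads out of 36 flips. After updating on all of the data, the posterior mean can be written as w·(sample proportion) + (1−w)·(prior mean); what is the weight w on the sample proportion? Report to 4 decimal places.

0.8636

The Beta prior is conjugate to a Binomial/Bernoulli likelihood; the update adds successes to α and failures to β.
Total number of flips: n = 21 + 36 = 57.
Posterior mean = (α₀+k)/(α₀+β₀+n) = [n/(α₀+β₀+n)]·(k/n) + [(α₀+β₀)/(α₀+β₀+n)]·α₀/(α₀+β₀), so only n and the prior enter the weight.
The weight on the data is w = n/(α₀+β₀+n) = 57/(4.9+4.1+57) = 57/66.0 = 0.8636.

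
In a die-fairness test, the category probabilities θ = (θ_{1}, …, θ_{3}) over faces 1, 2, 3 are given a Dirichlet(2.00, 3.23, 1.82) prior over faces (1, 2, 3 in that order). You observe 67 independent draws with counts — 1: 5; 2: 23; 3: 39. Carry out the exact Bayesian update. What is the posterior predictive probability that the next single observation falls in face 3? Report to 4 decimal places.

0.5512

The Dirichlet prior is conjugate to the Multinomial likelihood: each posterior αⱼ = prior αⱼ + observed count nⱼ.
Posterior concentration: (7.00, 26.23, 40.82), total = 74.05.
P(next = 3 | data) = α_{3}/Σα = 0.5512.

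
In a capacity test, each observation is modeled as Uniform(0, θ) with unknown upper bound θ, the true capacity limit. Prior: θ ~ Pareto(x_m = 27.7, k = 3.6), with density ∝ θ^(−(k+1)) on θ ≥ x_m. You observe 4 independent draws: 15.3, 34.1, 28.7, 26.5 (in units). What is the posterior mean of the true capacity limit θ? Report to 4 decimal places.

39.2667

A Pareto(scale x_m, shape k) prior on the upper bound θ of Uniform(0, θ) is conjugate: posterior is Pareto(max(x_m, max xᵢ), k + n).
Sample maximum = 34.1; prior scale x_m = 27.7 → posterior scale = max = 34.1.
Posterior shape = 3.6 + 4 = 7.6.
E[θ|data] = k·x_m/(k−1) = 7.6·34.1/6.6 = 39.2667.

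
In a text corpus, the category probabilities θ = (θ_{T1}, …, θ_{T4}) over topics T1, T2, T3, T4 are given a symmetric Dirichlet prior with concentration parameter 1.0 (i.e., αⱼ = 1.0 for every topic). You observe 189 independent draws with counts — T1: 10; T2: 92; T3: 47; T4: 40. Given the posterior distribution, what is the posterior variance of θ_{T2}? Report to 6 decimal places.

The Dirichlet prior is conjugate to the Multinomial likelihood: each posterior αⱼ = prior αⱼ + observed count nⱼ.
Posterior concentration: (11.0, 93.0, 48.0, 41.0), total = 193.0.
Var[θ_j] = α_j(Σα−α_j)/((Σα)²(Σα+1)) = 93.0·100.0/(193.0²·194.0) = 0.001287.

0.001287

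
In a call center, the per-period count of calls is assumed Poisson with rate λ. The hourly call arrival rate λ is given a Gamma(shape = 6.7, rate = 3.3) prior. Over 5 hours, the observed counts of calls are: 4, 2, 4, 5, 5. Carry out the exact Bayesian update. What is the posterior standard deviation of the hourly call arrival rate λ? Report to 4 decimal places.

0.6226

With a Gamma(shape α, rate β) prior, the Poisson likelihood is conjugate: the posterior is Gamma(α + ΣXᵢ, β + n).
Sum of counts S = 20 over n = 5 hours.
Posterior: Gamma(α+S, β+n) = Gamma(6.7+20, 3.3+5) = Gamma(26.7, 8.3).
SD = √α/β = √26.7/8.3 = 0.6226.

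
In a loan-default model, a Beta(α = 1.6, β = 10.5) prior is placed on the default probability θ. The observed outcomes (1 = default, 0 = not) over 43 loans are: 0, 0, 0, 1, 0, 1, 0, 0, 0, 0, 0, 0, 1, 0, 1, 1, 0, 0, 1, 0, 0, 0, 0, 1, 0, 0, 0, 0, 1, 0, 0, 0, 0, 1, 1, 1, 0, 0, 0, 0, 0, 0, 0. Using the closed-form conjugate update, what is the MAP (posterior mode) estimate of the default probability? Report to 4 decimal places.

0.2185

The Beta prior is conjugate to a Binomial/Bernoulli likelihood; the update adds successes to α and failures to β.
Posterior: Beta(α+k, β+n−k) = Beta(1.6+11, 10.5+32) = Beta(12.6, 42.5).
Mode of Beta(a,b) for a,b>1 is (a−1)/(a+b−2) = 11.6/53.1 = 0.2185.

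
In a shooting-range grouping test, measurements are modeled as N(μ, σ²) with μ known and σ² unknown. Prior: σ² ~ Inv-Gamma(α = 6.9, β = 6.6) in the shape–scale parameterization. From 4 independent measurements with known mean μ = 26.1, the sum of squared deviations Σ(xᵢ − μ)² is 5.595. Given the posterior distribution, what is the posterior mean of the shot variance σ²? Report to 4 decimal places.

With known mean μ and an Inverse-Gamma(α, β) prior on σ², the Normal likelihood is conjugate: posterior is Inv-Gamma(α + n/2, β + Σ(xᵢ−μ)²/2).
Posterior: Inv-Gamma(6.9 + 4/2, 6.6 + 5.595/2) = Inv-Gamma(8.90, 9.3975).
E[σ²|data] = β/(α−1) = 9.3975/7.90 = 1.1896.

1.1896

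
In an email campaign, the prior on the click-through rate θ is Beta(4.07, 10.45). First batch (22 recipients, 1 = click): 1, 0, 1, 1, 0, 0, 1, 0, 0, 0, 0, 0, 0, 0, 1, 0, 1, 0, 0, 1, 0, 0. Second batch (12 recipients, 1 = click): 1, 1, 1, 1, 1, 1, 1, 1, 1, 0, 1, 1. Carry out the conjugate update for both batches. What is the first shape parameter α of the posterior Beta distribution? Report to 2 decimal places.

22.07

The Beta prior is conjugate to a Binomial/Bernoulli likelihood; the update adds successes to α and failures to β.
After batch 1: Beta(4.07+7, 10.45+15) = Beta(11.07, 25.45).
After batch 2: Beta(11.07+11, 25.45+1) = Beta(22.07, 26.45).
Posterior α = 22.07.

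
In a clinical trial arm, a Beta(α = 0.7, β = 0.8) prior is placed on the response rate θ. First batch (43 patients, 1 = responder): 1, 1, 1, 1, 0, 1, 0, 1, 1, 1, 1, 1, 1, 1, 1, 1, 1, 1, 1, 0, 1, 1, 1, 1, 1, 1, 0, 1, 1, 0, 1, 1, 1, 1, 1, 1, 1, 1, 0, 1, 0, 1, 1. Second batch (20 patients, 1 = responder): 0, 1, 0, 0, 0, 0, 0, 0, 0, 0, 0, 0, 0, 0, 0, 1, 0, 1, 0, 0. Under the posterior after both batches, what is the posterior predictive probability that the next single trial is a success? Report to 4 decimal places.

The Beta prior is conjugate to a Binomial/Bernoulli likelihood; the update adds successes to α and failures to β.
After batch 1: Beta(0.7+36, 0.8+7) = Beta(36.7, 7.8).
After batch 2: Beta(36.7+3, 7.8+17) = Beta(39.7, 24.8).
For a single future Bernoulli trial, P(success | data) = α/(α+β) = 0.6155.

0.6155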